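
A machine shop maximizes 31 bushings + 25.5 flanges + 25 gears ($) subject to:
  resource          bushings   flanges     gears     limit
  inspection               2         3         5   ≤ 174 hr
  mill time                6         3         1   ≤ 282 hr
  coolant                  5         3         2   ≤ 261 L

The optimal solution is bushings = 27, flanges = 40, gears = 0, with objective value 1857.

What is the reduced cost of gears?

-3.5

Binding: inspection and mill time. Non-binding: coolant (6 unused).
Since coolant is not tight, its dual is 0.
From A_Bᵀ y = c: 2·y_inspection + 6·y_mill time = 31; 3·y_inspection + 3·y_mill time = 25.5.
Solving: y_inspection = 5, y_mill time = 3.5.
Reduced cost of gears: c₃ − yᵀa₃ = 25 − (5·5 + 3.5·1) = 25 − 28.5 = -3.5.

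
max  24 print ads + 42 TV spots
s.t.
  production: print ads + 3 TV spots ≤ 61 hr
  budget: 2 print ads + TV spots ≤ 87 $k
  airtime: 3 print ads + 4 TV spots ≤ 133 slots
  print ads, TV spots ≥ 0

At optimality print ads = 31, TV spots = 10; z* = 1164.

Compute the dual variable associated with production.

At the optimum: production uses 61 of 61 (binding); budget uses 72 of 87 (slack = 15); airtime uses 133 of 133 (binding).
By complementary slackness, y = 0 for the non-binding constraint.
Dual feasibility on the basic columns requires 1·y_production + 3·y_airtime = 24, 3·y_production + 4·y_airtime = 42.
This yields shadow prices y_production = 6, y_airtime = 6.
Shadow price of production = 6.

6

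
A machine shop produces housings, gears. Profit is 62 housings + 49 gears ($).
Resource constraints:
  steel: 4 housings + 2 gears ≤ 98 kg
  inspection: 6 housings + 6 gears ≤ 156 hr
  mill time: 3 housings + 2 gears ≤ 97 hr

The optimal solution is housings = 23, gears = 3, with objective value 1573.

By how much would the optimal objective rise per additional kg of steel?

Check each constraint at x*: steel 98/98 (tight); inspection 156/156 (tight); mill time 75/97 (slack 22).
By complementary slackness, y = 0 for the non-binding constraint.
The binding rows give the dual system: 4·y_steel + 6·y_inspection = 62 and 2·y_steel + 6·y_inspection = 49.
This yields shadow prices y_steel = 6.5, y_inspection = 6.
Shadow price of steel = 6.5.

6.5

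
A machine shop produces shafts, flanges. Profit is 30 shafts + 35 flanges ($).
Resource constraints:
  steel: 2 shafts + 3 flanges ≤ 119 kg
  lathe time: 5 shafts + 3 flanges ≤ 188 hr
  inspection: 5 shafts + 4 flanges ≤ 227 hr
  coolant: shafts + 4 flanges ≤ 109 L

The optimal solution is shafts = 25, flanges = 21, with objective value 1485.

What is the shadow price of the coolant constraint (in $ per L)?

5

Check each constraint at x*: steel 113/119 (slack 6); lathe time 188/188 (tight); inspection 209/227 (slack 18); coolant 109/109 (tight).
By complementary slackness, y = 0 for the non-binding constraints.
The binding rows give the dual system: 5·y_lathe time + 1·y_coolant = 30 and 3·y_lathe time + 4·y_coolant = 35.
This yields shadow prices y_lathe time = 5, y_coolant = 5.
Shadow price of coolant = 5.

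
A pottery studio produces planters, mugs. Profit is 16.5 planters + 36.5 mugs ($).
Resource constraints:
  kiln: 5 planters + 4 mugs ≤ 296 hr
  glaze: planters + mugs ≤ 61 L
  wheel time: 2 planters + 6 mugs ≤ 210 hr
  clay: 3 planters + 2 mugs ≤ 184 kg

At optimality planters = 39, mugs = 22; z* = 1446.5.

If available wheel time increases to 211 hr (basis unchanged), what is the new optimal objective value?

1451.5

At the optimum: kiln uses 283 of 296 (slack = 13); glaze uses 61 of 61 (binding); wheel time uses 210 of 210 (binding); clay uses 161 of 184 (slack = 23).
Slack constraints have shadow price 0 (complementary slackness).
Dual feasibility on the basic columns requires 1·y_glaze + 2·y_wheel time = 16.5, 1·y_glaze + 6·y_wheel time = 36.5.
Solving: y_glaze = 6.5, y_wheel time = 5.
Δz = y_wheel time·Δb = 5 × (1) = 5, so new z* = 1446.5 + 5 = 1451.5.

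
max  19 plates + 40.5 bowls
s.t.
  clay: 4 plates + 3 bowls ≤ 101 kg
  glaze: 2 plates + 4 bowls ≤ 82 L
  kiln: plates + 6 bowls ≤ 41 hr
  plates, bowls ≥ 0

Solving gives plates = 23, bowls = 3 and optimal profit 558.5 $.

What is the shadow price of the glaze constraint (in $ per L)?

0

Binding: clay and kiln. Non-binding: glaze (24 unused).
Slack constraints have shadow price 0 (complementary slackness).
The binding rows give the dual system: 4·y_clay + 1·y_kiln = 19 and 3·y_clay + 6·y_kiln = 40.5.
This yields shadow prices y_clay = 3.5, y_kiln = 5.
Shadow price of glaze = 0.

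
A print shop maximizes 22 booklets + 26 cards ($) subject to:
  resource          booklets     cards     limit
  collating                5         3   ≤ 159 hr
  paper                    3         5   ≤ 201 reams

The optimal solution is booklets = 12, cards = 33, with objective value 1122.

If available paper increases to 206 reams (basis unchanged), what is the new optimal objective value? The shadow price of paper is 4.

1142

Δb = 5, so new z* = 1122 + (4)·(5) = 1122 + 20 = 1142.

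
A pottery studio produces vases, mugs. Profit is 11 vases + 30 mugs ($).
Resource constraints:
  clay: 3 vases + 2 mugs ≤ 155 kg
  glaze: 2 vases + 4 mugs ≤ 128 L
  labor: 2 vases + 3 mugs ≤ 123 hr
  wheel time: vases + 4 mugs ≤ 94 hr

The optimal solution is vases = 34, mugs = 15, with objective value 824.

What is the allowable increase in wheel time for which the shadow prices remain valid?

Binding constraints: glaze, wheel time. The basis is B = [[2,4],[1,4]] with det 4.
Per unit increase in wheel time, x* moves by d = (-1, 0.5).
The basis stays optimal until vases reaches 0; allowable increase = 34 hr.

34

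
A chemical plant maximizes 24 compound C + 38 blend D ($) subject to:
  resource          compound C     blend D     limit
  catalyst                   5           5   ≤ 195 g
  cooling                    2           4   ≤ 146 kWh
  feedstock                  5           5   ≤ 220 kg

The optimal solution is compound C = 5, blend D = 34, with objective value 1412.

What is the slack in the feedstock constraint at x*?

25

feedstock used = 5·5 + 5·34 = 195; slack = 220 − 195 = 25.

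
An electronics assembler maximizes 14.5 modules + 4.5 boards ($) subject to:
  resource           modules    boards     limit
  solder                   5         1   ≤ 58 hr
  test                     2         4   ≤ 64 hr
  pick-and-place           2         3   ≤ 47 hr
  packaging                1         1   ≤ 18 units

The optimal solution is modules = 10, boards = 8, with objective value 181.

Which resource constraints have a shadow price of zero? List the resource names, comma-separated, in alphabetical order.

solder: 58/58 (binding)
test: 52/64 (slack 12)
pick-and-place: 44/47 (slack 3)
packaging: 18/18 (binding)
By complementary slackness, a constraint with positive slack has shadow price 0 → pick-and-place, test.

pick-and-place, test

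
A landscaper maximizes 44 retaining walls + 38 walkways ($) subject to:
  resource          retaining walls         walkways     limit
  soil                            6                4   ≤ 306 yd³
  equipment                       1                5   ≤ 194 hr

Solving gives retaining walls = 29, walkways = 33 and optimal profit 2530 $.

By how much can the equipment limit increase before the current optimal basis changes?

Binding constraints: soil, equipment. The basis is B = [[6,4],[1,5]] with det 26.
Per unit increase in equipment, x* moves by d = (-0.1538, 0.2308).
The basis stays optimal until retaining walls reaches 0; allowable increase = 188.5 hr.

188.5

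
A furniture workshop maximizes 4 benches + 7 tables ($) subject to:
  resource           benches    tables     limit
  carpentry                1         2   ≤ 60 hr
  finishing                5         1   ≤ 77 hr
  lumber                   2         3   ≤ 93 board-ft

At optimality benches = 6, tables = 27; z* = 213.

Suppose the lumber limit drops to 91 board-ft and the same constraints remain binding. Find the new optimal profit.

211

At the optimum: carpentry uses 60 of 60 (binding); finishing uses 57 of 77 (slack = 20); lumber uses 93 of 93 (binding).
By complementary slackness, y = 0 for the non-binding constraint.
Dual feasibility on the basic columns requires 1·y_carpentry + 2·y_lumber = 4, 2·y_carpentry + 3·y_lumber = 7.
This yields shadow prices y_carpentry = 2, y_lumber = 1.
Δz = y_lumber·Δb = 1 × (-2) = -2, so new z* = 213 − 2 = 211.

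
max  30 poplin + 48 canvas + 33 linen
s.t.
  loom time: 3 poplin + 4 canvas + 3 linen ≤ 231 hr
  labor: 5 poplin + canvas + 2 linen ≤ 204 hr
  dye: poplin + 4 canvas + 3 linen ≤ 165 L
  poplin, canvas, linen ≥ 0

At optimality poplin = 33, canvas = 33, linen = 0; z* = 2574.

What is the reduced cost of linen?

At the optimum: loom time uses 231 of 231 (binding); labor uses 198 of 204 (slack = 6); dye uses 165 of 165 (binding).
Slack constraints have shadow price 0 (complementary slackness).
The binding rows give the dual system: 3·y_loom time + 1·y_dye = 30 and 4·y_loom time + 4·y_dye = 48.
This yields shadow prices y_loom time = 9, y_dye = 3.
Reduced cost of linen: c₃ − yᵀa₃ = 33 − (9·3 + 3·3) = 33 − 36 = -3.

-3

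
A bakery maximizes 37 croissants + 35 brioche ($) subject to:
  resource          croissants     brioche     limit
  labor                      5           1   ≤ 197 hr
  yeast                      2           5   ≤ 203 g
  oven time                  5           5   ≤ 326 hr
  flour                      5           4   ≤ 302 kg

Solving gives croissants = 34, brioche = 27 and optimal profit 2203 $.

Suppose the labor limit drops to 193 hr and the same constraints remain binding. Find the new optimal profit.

Binding: labor and yeast. Non-binding: oven time (21 unused), flour (24 unused).
Since oven time, flour are not tight, their duals are 0.
The binding rows give the dual system: 5·y_labor + 2·y_yeast = 37 and 1·y_labor + 5·y_yeast = 35.
→ y_labor = 5 and y_yeast = 6.
Δz = y_labor·Δb = 5 × (-4) = -20, so new z* = 2203 − 20 = 2183.

2183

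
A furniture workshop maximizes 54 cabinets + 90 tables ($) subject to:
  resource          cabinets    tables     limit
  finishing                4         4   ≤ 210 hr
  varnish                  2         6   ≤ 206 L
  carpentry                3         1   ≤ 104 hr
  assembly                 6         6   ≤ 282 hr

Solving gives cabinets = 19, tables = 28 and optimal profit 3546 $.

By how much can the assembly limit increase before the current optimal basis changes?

28.5

Binding constraints: varnish, assembly. The basis is B = [[2,6],[6,6]] with det -24.
Per unit increase in assembly, x* moves by d = (0.25, -0.0833).
The basis stays optimal until carpentry becomes binding; allowable increase = 28.5 hr.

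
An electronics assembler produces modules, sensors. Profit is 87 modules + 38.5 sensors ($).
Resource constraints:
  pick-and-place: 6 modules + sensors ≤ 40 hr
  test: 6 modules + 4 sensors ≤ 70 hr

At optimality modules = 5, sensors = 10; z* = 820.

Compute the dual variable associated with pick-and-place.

Both pick-and-place and test are binding at x*.
From A_Bᵀ y = c: 6·y_pick-and-place + 6·y_test = 87; 1·y_pick-and-place + 4·y_test = 38.5.
Solving: y_pick-and-place = 6.5, y_test = 8.
Shadow price of pick-and-place = 6.5.

6.5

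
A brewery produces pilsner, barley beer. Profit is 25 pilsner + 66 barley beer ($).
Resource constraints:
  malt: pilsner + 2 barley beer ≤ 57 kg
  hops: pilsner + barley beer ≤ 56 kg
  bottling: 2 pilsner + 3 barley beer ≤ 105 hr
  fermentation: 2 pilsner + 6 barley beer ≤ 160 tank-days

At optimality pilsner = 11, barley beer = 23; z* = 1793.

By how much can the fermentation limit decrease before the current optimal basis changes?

Binding constraints: malt, fermentation. The basis is B = [[1,2],[2,6]] with det 2.
Per unit decrease in fermentation, x* moves by d = (1, -0.5).
The basis stays optimal until bottling becomes binding; allowable decrease = 28 tank-days.

28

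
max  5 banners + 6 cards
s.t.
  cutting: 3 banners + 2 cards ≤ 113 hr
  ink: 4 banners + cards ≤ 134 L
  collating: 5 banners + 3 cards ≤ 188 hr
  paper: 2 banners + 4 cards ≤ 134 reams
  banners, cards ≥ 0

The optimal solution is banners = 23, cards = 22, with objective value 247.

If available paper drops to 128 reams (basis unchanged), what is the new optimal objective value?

241

At the optimum: cutting uses 113 of 113 (binding); ink uses 114 of 134 (slack = 20); collating uses 181 of 188 (slack = 7); paper uses 134 of 134 (binding).
By complementary slackness, y = 0 for the non-binding constraints.
Dual feasibility on the basic columns requires 3·y_cutting + 2·y_paper = 5, 2·y_cutting + 4·y_paper = 6.
Solving: y_cutting = 1, y_paper = 1.
Δz = y_paper·Δb = 1 × (-6) = -6, so new z* = 247 − 6 = 241.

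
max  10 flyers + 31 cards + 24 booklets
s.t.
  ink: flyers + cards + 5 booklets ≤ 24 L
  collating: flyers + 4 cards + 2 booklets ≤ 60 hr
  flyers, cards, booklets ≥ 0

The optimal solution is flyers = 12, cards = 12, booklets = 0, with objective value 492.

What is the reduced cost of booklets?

Check each constraint at x*: ink 24/24 (tight); collating 60/60 (tight).
Dual feasibility on the basic columns requires 1·y_ink + 1·y_collating = 10, 1·y_ink + 4·y_collating = 31.
→ y_ink = 3 and y_collating = 7.
Reduced cost of booklets: c₃ − yᵀa₃ = 24 − (3·5 + 7·2) = 24 − 29 = -5.

-5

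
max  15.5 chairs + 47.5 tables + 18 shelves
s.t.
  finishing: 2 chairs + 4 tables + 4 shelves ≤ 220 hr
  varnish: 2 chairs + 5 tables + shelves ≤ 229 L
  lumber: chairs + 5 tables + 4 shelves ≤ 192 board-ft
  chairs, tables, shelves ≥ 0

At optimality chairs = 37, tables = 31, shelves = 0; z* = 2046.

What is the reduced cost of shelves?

Check each constraint at x*: finishing 198/220 (slack 22); varnish 229/229 (tight); lumber 192/192 (tight).
Slack constraints have shadow price 0 (complementary slackness).
Dual feasibility on the basic columns requires 2·y_varnish + 1·y_lumber = 15.5, 5·y_varnish + 5·y_lumber = 47.5.
This yields shadow prices y_varnish = 6, y_lumber = 3.5.
Reduced cost of shelves: c₃ − yᵀa₃ = 18 − (6·1 + 3.5·4) = 18 − 20 = -2.

-2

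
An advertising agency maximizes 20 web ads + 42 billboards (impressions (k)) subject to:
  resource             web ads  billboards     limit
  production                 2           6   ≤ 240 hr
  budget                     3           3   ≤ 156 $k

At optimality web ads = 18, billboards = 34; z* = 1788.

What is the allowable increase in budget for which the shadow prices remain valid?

204

Binding constraints: production, budget. The basis is B = [[2,6],[3,3]] with det -12.
Per unit increase in budget, x* moves by d = (0.5, -0.1667).
The basis stays optimal until billboards reaches 0; allowable increase = 204 $k.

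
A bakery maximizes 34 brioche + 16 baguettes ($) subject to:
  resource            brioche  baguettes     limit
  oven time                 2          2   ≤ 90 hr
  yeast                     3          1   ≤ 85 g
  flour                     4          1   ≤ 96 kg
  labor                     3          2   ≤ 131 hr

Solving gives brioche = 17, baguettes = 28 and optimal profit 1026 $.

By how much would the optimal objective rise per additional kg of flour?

6

At the optimum: oven time uses 90 of 90 (binding); yeast uses 79 of 85 (slack = 6); flour uses 96 of 96 (binding); labor uses 107 of 131 (slack = 24).
By complementary slackness, y = 0 for the non-binding constraints.
The binding rows give the dual system: 2·y_oven time + 4·y_flour = 34 and 2·y_oven time + 1·y_flour = 16.
Solving: y_oven time = 5, y_flour = 6.
Shadow price of flour = 6.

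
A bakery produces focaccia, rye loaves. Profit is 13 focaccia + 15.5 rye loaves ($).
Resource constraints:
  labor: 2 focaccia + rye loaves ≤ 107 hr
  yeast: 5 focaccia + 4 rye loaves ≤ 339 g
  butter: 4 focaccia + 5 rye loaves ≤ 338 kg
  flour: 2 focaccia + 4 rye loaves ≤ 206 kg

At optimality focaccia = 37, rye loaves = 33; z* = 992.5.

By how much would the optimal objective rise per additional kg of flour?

3

At the optimum: labor uses 107 of 107 (binding); yeast uses 317 of 339 (slack = 22); butter uses 313 of 338 (slack = 25); flour uses 206 of 206 (binding).
Since yeast, butter are not tight, their duals are 0.
Dual feasibility on the basic columns requires 2·y_labor + 2·y_flour = 13, 1·y_labor + 4·y_flour = 15.5.
→ y_labor = 3.5 and y_flour = 3.
Shadow price of flour = 3.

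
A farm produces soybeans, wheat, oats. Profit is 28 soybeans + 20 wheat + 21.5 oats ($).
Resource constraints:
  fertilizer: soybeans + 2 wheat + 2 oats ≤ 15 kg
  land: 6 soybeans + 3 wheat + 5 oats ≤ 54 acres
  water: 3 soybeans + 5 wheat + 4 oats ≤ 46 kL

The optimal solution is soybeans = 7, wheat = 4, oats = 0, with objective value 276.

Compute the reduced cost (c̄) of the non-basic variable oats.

-6.5

Binding: fertilizer and land. Non-binding: water (5 unused).
Slack constraints have shadow price 0 (complementary slackness).
Dual feasibility on the basic columns requires 1·y_fertilizer + 6·y_land = 28, 2·y_fertilizer + 3·y_land = 20.
This yields shadow prices y_fertilizer = 4, y_land = 4.
Reduced cost of oats: c₃ − yᵀa₃ = 21.5 − (4·2 + 4·5) = 21.5 − 28 = -6.5.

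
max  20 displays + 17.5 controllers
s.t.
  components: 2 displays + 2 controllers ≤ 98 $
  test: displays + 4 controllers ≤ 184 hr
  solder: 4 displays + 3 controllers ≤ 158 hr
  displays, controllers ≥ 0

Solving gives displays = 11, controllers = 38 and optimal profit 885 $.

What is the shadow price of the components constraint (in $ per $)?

5

Check each constraint at x*: components 98/98 (tight); test 163/184 (slack 21); solder 158/158 (tight).
Slack constraints have shadow price 0 (complementary slackness).
The binding rows give the dual system: 2·y_components + 4·y_solder = 20 and 2·y_components + 3·y_solder = 17.5.
Solving: y_components = 5, y_solder = 2.5.
Shadow price of components = 5.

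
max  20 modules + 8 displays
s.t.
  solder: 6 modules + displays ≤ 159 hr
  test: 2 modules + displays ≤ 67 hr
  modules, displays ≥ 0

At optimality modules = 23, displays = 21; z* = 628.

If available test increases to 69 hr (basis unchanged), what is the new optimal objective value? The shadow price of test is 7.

Δb = 2, so new z* = 628 + (7)·(2) = 628 + 14 = 642.

642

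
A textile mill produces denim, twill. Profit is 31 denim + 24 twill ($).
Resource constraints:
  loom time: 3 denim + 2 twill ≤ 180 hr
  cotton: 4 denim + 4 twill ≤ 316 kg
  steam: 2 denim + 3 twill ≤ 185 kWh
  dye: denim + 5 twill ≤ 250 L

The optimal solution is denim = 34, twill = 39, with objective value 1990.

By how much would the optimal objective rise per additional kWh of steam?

Binding: loom time and steam. Non-binding: cotton (24 unused), dye (21 unused).
Slack constraints have shadow price 0 (complementary slackness).
From A_Bᵀ y = c: 3·y_loom time + 2·y_steam = 31; 2·y_loom time + 3·y_steam = 24.
This yields shadow prices y_loom time = 9, y_steam = 2.
Shadow price of steam = 2.

2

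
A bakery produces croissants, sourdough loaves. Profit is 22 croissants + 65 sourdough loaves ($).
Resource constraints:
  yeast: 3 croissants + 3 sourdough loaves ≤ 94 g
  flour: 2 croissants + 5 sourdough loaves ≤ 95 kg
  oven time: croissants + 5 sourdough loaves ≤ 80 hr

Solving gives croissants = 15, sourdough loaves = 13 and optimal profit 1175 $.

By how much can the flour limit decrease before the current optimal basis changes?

15

Binding constraints: flour, oven time. The basis is B = [[2,5],[1,5]] with det 5.
Per unit decrease in flour, x* moves by d = (-1, 0.2).
The basis stays optimal until croissants reaches 0; allowable decrease = 15 kg.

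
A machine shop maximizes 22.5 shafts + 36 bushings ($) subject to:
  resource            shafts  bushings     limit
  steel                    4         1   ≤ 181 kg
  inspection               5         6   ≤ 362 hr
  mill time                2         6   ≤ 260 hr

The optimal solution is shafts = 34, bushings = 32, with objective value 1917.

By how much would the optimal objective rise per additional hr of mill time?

2.5

At the optimum: steel uses 168 of 181 (slack = 13); inspection uses 362 of 362 (binding); mill time uses 260 of 260 (binding).
Slack constraints have shadow price 0 (complementary slackness).
From A_Bᵀ y = c: 5·y_inspection + 2·y_mill time = 22.5; 6·y_inspection + 6·y_mill time = 36.
This yields shadow prices y_inspection = 3.5, y_mill time = 2.5.
Shadow price of mill time = 2.5.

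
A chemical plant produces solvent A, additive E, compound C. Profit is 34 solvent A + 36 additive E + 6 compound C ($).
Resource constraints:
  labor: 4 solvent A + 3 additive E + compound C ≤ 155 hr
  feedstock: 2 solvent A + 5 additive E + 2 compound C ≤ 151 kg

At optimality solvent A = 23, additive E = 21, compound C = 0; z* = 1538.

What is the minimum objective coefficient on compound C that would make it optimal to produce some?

13

Check each constraint at x*: labor 155/155 (tight); feedstock 151/151 (tight).
Dual feasibility on the basic columns requires 4·y_labor + 2·y_feedstock = 34, 3·y_labor + 5·y_feedstock = 36.
This yields shadow prices y_labor = 7, y_feedstock = 3.
compound C enters the basis when its profit ≥ yᵀa₃ = 7·1 + 3·2 = 13.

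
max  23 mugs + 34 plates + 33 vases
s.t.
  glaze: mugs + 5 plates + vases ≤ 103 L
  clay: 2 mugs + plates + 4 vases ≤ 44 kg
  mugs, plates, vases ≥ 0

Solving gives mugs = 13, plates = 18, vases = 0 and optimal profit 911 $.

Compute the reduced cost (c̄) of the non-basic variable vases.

At the optimum: glaze uses 103 of 103 (binding); clay uses 44 of 44 (binding).
From A_Bᵀ y = c: 1·y_glaze + 2·y_clay = 23; 5·y_glaze + 1·y_clay = 34.
→ y_glaze = 5 and y_clay = 9.
Reduced cost of vases: c₃ − yᵀa₃ = 33 − (5·1 + 9·4) = 33 − 41 = -8.

-8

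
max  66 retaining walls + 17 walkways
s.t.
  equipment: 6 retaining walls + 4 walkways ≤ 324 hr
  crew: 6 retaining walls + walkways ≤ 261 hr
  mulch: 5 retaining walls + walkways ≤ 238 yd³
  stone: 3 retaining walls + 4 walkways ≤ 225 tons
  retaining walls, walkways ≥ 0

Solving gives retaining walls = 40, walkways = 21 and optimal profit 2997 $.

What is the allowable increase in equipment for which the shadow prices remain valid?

Binding constraints: equipment, crew. The basis is B = [[6,4],[6,1]] with det -18.
Per unit increase in equipment, x* moves by d = (-0.0556, 0.3333).
The basis stays optimal until stone becomes binding; allowable increase = 18 hr.

18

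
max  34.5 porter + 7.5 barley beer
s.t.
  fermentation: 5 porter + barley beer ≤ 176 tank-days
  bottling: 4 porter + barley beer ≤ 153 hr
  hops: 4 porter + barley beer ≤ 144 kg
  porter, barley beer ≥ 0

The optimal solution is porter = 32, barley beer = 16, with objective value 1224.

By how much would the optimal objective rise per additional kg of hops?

Check each constraint at x*: fermentation 176/176 (tight); bottling 144/153 (slack 9); hops 144/144 (tight).
Since bottling is not tight, its dual is 0.
Dual feasibility on the basic columns requires 5·y_fermentation + 4·y_hops = 34.5, 1·y_fermentation + 1·y_hops = 7.5.
Solving: y_fermentation = 4.5, y_hops = 3.
Shadow price of hops = 3.

3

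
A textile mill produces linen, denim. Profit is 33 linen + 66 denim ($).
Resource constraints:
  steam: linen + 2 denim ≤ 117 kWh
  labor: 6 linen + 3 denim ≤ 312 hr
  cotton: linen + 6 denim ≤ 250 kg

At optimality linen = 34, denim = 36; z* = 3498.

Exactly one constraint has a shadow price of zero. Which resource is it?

steam

steam: 106/117 (slack 11)
labor: 312/312 (binding)
cotton: 250/250 (binding)
By complementary slackness, a constraint with positive slack has shadow price 0 → steam.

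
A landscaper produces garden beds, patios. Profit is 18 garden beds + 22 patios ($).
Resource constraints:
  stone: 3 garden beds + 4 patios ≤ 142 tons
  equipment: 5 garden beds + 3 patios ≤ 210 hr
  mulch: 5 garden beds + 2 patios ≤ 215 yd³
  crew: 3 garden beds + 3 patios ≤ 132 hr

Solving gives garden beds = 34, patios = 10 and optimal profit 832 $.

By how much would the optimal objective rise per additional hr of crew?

2

Binding: stone and crew. Non-binding: equipment (10 unused), mulch (25 unused).
Since equipment, mulch are not tight, their duals are 0.
From A_Bᵀ y = c: 3·y_stone + 3·y_crew = 18; 4·y_stone + 3·y_crew = 22.
Solving: y_stone = 4, y_crew = 2.
Shadow price of crew = 2.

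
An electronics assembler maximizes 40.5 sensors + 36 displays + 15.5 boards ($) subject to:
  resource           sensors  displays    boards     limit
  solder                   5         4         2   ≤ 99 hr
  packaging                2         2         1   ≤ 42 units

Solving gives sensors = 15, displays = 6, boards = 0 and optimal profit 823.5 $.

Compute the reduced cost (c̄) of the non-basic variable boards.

-2.5

At the optimum: solder uses 99 of 99 (binding); packaging uses 42 of 42 (binding).
Dual feasibility on the basic columns requires 5·y_solder + 2·y_packaging = 40.5, 4·y_solder + 2·y_packaging = 36.
This yields shadow prices y_solder = 4.5, y_packaging = 9.
Reduced cost of boards: c₃ − yᵀa₃ = 15.5 − (4.5·2 + 9·1) = 15.5 − 18 = -2.5.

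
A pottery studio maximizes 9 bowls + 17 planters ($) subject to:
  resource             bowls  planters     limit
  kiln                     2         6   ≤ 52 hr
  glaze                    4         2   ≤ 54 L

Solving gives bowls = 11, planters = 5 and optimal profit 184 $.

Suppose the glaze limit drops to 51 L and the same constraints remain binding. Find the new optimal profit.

181

Both kiln and glaze are binding at x*.
From A_Bᵀ y = c: 2·y_kiln + 4·y_glaze = 9; 6·y_kiln + 2·y_glaze = 17.
→ y_kiln = 2.5 and y_glaze = 1.
Δz = y_glaze·Δb = 1 × (-3) = -3, so new z* = 184 − 3 = 181.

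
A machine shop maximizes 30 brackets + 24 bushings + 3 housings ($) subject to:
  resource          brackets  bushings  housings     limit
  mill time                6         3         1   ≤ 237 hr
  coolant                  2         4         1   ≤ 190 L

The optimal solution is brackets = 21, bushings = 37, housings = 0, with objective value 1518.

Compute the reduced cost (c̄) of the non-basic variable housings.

Both mill time and coolant are binding at x*.
Dual feasibility on the basic columns requires 6·y_mill time + 2·y_coolant = 30, 3·y_mill time + 4·y_coolant = 24.
Solving: y_mill time = 4, y_coolant = 3.
Reduced cost of housings: c₃ − yᵀa₃ = 3 − (4·1 + 3·1) = 3 − 7 = -4.

-4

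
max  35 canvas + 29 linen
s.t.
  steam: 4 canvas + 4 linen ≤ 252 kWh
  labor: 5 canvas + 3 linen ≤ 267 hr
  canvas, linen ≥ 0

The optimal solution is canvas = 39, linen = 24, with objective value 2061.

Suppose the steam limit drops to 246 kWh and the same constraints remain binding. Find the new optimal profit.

2031

Check each constraint at x*: steam 252/252 (tight); labor 267/267 (tight).
The binding rows give the dual system: 4·y_steam + 5·y_labor = 35 and 4·y_steam + 3·y_labor = 29.
Solving: y_steam = 5, y_labor = 3.
Δz = y_steam·Δb = 5 × (-6) = -30, so new z* = 2061 − 30 = 2031.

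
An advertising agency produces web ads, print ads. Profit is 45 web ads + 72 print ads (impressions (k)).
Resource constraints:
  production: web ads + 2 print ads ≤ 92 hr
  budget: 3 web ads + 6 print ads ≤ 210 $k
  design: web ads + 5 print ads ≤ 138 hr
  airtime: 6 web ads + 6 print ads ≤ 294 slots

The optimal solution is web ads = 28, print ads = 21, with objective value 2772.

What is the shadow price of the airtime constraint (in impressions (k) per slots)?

3

At the optimum: production uses 70 of 92 (slack = 22); budget uses 210 of 210 (binding); design uses 133 of 138 (slack = 5); airtime uses 294 of 294 (binding).
Slack constraints have shadow price 0 (complementary slackness).
Dual feasibility on the basic columns requires 3·y_budget + 6·y_airtime = 45, 6·y_budget + 6·y_airtime = 72.
This yields shadow prices y_budget = 9, y_airtime = 3.
Shadow price of airtime = 3.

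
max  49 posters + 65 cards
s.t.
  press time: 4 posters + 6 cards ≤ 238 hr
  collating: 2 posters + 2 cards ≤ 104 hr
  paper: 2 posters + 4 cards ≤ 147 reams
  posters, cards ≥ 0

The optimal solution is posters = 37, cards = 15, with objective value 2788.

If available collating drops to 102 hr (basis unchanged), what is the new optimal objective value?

2771

At the optimum: press time uses 238 of 238 (binding); collating uses 104 of 104 (binding); paper uses 134 of 147 (slack = 13).
By complementary slackness, y = 0 for the non-binding constraint.
Dual feasibility on the basic columns requires 4·y_press time + 2·y_collating = 49, 6·y_press time + 2·y_collating = 65.
Solving: y_press time = 8, y_collating = 8.5.
Δz = y_collating·Δb = 8.5 × (-2) = -17, so new z* = 2788 − 17 = 2771.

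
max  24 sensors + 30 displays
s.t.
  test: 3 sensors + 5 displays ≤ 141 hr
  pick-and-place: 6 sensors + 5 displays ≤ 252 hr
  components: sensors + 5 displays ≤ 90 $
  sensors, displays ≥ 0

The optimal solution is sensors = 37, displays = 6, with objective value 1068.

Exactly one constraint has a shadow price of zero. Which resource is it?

test: 141/141 (binding)
pick-and-place: 252/252 (binding)
components: 67/90 (slack 23)
By complementary slackness, a constraint with positive slack has shadow price 0 → components.

components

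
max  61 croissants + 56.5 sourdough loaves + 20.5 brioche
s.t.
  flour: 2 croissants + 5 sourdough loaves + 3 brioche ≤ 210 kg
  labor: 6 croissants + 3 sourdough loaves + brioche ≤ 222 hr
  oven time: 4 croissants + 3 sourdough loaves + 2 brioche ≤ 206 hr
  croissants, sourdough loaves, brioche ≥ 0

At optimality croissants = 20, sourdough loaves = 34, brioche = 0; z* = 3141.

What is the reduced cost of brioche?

-7

Check each constraint at x*: flour 210/210 (tight); labor 222/222 (tight); oven time 182/206 (slack 24).
Since oven time is not tight, its dual is 0.
The binding rows give the dual system: 2·y_flour + 6·y_labor = 61 and 5·y_flour + 3·y_labor = 56.5.
This yields shadow prices y_flour = 6.5, y_labor = 8.
Reduced cost of brioche: c₃ − yᵀa₃ = 20.5 − (6.5·3 + 8·1) = 20.5 − 27.5 = -7.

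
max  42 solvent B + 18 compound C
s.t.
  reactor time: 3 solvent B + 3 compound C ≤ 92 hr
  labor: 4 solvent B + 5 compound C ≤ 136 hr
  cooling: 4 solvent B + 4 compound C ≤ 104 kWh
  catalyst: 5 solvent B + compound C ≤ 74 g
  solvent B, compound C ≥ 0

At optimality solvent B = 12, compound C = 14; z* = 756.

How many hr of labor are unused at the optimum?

18

labor used = 4·12 + 5·14 = 118; slack = 136 − 118 = 18.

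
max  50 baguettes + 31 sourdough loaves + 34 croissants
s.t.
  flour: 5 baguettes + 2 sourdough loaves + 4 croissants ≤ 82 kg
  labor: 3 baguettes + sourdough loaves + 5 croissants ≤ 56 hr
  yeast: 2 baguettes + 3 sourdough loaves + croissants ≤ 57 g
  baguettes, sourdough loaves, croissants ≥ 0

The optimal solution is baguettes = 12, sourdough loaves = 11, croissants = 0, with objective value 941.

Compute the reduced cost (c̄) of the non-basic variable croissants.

Binding: flour and yeast. Non-binding: labor (9 unused).
Slack constraints have shadow price 0 (complementary slackness).
The binding rows give the dual system: 5·y_flour + 2·y_yeast = 50 and 2·y_flour + 3·y_yeast = 31.
This yields shadow prices y_flour = 8, y_yeast = 5.
Reduced cost of croissants: c₃ − yᵀa₃ = 34 − (8·4 + 5·1) = 34 − 37 = -3.

-3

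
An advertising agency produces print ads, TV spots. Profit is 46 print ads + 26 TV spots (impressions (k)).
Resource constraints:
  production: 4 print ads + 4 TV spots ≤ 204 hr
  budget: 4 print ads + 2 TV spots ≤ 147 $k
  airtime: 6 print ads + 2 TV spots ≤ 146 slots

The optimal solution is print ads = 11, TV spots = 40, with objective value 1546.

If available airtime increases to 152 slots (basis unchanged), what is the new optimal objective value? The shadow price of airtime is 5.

Δb = 6, so new z* = 1546 + (5)·(6) = 1546 + 30 = 1576.

1576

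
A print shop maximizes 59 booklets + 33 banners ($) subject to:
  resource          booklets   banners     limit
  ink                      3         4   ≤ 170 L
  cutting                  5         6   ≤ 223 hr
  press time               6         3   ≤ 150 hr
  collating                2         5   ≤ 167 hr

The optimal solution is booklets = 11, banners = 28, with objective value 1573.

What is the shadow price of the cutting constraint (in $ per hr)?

1

At the optimum: ink uses 145 of 170 (slack = 25); cutting uses 223 of 223 (binding); press time uses 150 of 150 (binding); collating uses 162 of 167 (slack = 5).
Since ink, collating are not tight, their duals are 0.
From A_Bᵀ y = c: 5·y_cutting + 6·y_press time = 59; 6·y_cutting + 3·y_press time = 33.
→ y_cutting = 1 and y_press time = 9.
Shadow price of cutting = 1.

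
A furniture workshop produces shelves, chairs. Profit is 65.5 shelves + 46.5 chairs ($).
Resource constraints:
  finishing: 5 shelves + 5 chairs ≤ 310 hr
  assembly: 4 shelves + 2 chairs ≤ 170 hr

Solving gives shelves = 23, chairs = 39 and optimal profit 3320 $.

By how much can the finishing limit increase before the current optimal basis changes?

115

Binding constraints: finishing, assembly. The basis is B = [[5,5],[4,2]] with det -10.
Per unit increase in finishing, x* moves by d = (-0.2, 0.4).
The basis stays optimal until shelves reaches 0; allowable increase = 115 hr.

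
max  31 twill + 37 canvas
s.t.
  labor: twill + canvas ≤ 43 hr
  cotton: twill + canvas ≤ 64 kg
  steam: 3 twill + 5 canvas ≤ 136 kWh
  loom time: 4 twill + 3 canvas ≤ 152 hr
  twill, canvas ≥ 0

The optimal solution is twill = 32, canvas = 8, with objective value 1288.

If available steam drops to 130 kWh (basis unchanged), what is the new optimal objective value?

1258

Check each constraint at x*: labor 40/43 (slack 3); cotton 40/64 (slack 24); steam 136/136 (tight); loom time 152/152 (tight).
Slack constraints have shadow price 0 (complementary slackness).
The binding rows give the dual system: 3·y_steam + 4·y_loom time = 31 and 5·y_steam + 3·y_loom time = 37.
Solving: y_steam = 5, y_loom time = 4.
Δz = y_steam·Δb = 5 × (-6) = -30, so new z* = 1288 − 30 = 1258.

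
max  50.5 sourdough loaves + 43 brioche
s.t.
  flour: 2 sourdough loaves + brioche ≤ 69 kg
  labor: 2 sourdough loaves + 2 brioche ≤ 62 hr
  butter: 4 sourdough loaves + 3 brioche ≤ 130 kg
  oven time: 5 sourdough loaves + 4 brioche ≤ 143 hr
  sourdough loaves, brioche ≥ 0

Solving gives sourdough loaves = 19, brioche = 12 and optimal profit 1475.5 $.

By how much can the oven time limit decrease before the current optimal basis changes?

Binding constraints: labor, oven time. The basis is B = [[2,2],[5,4]] with det -2.
Per unit decrease in oven time, x* moves by d = (-1, 1).
The basis stays optimal until sourdough loaves reaches 0; allowable decrease = 19 hr.

19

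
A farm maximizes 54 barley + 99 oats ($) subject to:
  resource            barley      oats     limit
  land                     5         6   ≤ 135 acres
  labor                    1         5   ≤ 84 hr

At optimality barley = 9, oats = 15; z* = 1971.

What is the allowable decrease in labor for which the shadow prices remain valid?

Binding constraints: land, labor. The basis is B = [[5,6],[1,5]] with det 19.
Per unit decrease in labor, x* moves by d = (0.3158, -0.2632).
The basis stays optimal until oats reaches 0; allowable decrease = 57 hr.

57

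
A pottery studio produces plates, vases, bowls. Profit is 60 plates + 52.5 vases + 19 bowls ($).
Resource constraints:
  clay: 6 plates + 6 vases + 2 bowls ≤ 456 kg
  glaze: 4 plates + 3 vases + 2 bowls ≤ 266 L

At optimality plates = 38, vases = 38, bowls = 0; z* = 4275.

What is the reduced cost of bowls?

At the optimum: clay uses 456 of 456 (binding); glaze uses 266 of 266 (binding).
From A_Bᵀ y = c: 6·y_clay + 4·y_glaze = 60; 6·y_clay + 3·y_glaze = 52.5.
This yields shadow prices y_clay = 5, y_glaze = 7.5.
Reduced cost of bowls: c₃ − yᵀa₃ = 19 − (5·2 + 7.5·2) = 19 − 25 = -6.

-6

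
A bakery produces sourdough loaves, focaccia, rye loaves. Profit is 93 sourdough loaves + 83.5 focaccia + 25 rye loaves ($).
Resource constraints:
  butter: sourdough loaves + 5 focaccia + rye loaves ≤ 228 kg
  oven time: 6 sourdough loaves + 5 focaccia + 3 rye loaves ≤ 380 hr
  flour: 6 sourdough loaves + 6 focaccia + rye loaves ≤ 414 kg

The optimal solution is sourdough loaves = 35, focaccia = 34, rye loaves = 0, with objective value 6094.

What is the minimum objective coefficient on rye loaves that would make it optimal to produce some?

34.5

Binding: oven time and flour. Non-binding: butter (23 unused).
Slack constraints have shadow price 0 (complementary slackness).
Dual feasibility on the basic columns requires 6·y_oven time + 6·y_flour = 93, 5·y_oven time + 6·y_flour = 83.5.
This yields shadow prices y_oven time = 9.5, y_flour = 6.
rye loaves enters the basis when its profit ≥ yᵀa₃ = 9.5·3 + 6·1 = 34.5.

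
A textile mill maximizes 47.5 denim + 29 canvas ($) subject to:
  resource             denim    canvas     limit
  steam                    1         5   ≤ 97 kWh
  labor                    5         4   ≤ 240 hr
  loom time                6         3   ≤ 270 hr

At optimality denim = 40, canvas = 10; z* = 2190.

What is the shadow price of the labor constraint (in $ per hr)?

Binding: labor and loom time. Non-binding: steam (7 unused).
By complementary slackness, y = 0 for the non-binding constraint.
The binding rows give the dual system: 5·y_labor + 6·y_loom time = 47.5 and 4·y_labor + 3·y_loom time = 29.
Solving: y_labor = 3.5, y_loom time = 5.
Shadow price of labor = 3.5.

3.5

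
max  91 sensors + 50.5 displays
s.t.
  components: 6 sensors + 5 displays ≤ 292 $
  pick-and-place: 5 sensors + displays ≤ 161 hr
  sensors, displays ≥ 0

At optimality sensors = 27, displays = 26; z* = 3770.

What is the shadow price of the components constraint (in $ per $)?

Both components and pick-and-place are binding at x*.
Dual feasibility on the basic columns requires 6·y_components + 5·y_pick-and-place = 91, 5·y_components + 1·y_pick-and-place = 50.5.
→ y_components = 8.5 and y_pick-and-place = 8.
Shadow price of components = 8.5.

8.5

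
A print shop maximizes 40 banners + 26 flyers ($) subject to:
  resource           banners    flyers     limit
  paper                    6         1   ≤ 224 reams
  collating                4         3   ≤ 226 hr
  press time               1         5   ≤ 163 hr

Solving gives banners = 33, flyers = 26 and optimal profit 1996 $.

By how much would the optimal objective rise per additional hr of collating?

Check each constraint at x*: paper 224/224 (tight); collating 210/226 (slack 16); press time 163/163 (tight).
Slack constraints have shadow price 0 (complementary slackness).
From A_Bᵀ y = c: 6·y_paper + 1·y_press time = 40; 1·y_paper + 5·y_press time = 26.
This yields shadow prices y_paper = 6, y_press time = 4.
Shadow price of collating = 0.

0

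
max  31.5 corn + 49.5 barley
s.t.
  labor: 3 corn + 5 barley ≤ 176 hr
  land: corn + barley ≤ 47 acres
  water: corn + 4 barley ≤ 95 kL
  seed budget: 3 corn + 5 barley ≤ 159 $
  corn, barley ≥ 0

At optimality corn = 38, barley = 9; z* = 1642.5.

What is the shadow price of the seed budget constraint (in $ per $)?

9

At the optimum: labor uses 159 of 176 (slack = 17); land uses 47 of 47 (binding); water uses 74 of 95 (slack = 21); seed budget uses 159 of 159 (binding).
Since labor, water are not tight, their duals are 0.
The binding rows give the dual system: 1·y_land + 3·y_seed budget = 31.5 and 1·y_land + 5·y_seed budget = 49.5.
This yields shadow prices y_land = 4.5, y_seed budget = 9.
Shadow price of seed budget = 9.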